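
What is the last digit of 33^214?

The units digit of 33^n cycles with period 4: 3, 9, 7, 1, …
214 mod 4 = 2, so the last digit matches 3^2 = 9.

9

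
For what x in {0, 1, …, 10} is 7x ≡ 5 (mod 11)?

7⁻¹ ≡ 8 (mod 11) because 7·8 = 56 = 5·11 + 1.
So x ≡ 8·5 = 40 ≡ 7 (mod 11).
Check: 7·7 = 49 = 4·11 + 5.

7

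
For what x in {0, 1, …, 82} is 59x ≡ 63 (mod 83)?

70

59⁻¹ ≡ 38 (mod 83) because 59·38 = 2242 = 27·83 + 1.
Multiplying both sides by 38: x ≡ 38·63 = 2394 ≡ 70 (mod 83).
Check: 59·70 = 4130 = 49·83 + 63.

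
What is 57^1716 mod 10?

1

The units digit of 57^n cycles with period 4: 7, 9, 3, 1, …
1716 mod 4 = 0, so the last digit matches 7^4 = 1.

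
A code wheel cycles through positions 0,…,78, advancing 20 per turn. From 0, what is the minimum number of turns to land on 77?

71

The inverse of 20 mod 79 is 4 (since 20·4 = 80 ≡ 1).
So x ≡ 4·77 = 308 ≡ 71 (mod 79).
Check: 20·71 = 1420 = 17·79 + 77.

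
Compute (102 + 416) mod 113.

416 − 3·113 = 77, so 416 ≡ 77 (mod 113).
(102 + 77) mod 113 = 66.

66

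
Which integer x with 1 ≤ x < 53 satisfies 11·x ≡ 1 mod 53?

11·29 = 319 = 6·53 + 1, so 11⁻¹ ≡ 29 (mod 53).

29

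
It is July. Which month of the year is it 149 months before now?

149 mod 12 = 5 (since 12·12 = 144).
July − 5 months → February.

February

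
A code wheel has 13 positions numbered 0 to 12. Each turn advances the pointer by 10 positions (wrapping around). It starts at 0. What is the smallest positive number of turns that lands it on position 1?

The inverse of 10 mod 13 is 4 (since 10·4 = 40 ≡ 1).
So x ≡ 4·1 = 4 ≡ 4 (mod 13).
Check: 10·4 = 40 = 3·13 + 1.

4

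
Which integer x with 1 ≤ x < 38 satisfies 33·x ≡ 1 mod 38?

38 = 1·33 + 5
33 = 6·5 + 3
5 = 1·3 + 2
3 = 1·2 + 1
2 = 2·1 + 0
Back-substituting gives 33·15 ≡ 1 (mod 38).

15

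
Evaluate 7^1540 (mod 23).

1

Successive squares of 7 mod 23: 7^1≡7, 7^2≡3, 7^4≡9, 7^8≡12, 7^16≡6, 7^32≡13, 7^64≡8, 7^128≡18, 7^256≡2, 7^512≡4, 7^1024≡16.
Since 1540 = 4 + 512 + 1024 in binary, 7^1540 ≡ 9·4·16 ≡ 1 (mod 23).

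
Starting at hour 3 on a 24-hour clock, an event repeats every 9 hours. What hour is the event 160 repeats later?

3

160·9 = 1440.
Dividing 1440 by 24 gives quotient 60 and remainder 0.
(3 + 0) mod 24 = 3.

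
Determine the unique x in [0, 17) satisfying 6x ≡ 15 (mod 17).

11

6⁻¹ ≡ 3 (mod 17) because 6·3 = 18 = 1·17 + 1.
So x ≡ 3·15 = 45 ≡ 11 (mod 17).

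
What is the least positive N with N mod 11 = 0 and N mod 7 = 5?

x ≡ 5 (mod 7) gives x ∈ {5, 12, 19, 26, 33}.
The first of these with x mod 11 = 0 is 33.

33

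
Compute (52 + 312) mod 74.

312 − 4·74 = 16, so 312 ≡ 16 (mod 74).
(52 + 16) mod 74 = 68.

68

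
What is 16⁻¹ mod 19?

6

19 = 1·16 + 3
16 = 5·3 + 1
3 = 3·1 + 0
Back-substituting gives 16·6 ≡ 1 (mod 19).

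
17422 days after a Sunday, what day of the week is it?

Saturday

17422 = 2488·7 + 6, so 17422 mod 7 = 6.
Sunday + 6 days → Saturday.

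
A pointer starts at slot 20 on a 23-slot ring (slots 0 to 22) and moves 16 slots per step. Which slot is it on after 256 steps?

256·16 = 4096.
4096 − 178·23 = 2, so 4096 ≡ 2 (mod 23).
(20 + 2) mod 23 = 22.

22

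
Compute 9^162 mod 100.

By repeated squaring mod 100: 9^1≡9, 9^2≡81, 9^4≡61, 9^8≡21, 9^16≡41, 9^32≡81, 9^64≡61, 9^128≡21.
162 = 2 + 32 + 128, so 9^162 ≡ 81·81·21 ≡ 81 (mod 100).

81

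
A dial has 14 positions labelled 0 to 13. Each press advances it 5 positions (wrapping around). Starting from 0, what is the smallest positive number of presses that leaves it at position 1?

5·3 = 15 = 1·14 + 1, so 5⁻¹ ≡ 3 (mod 14).

3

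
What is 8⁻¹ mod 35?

22

35 = 4·8 + 3
8 = 2·3 + 2
3 = 1·2 + 1
2 = 2·1 + 0
Back-substituting gives 8·22 ≡ 1 (mod 35).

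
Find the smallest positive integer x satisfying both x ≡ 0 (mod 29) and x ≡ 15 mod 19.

x ≡ 15 (mod 19) gives x ∈ {15, 34, 53, 72, 91, 110, 129, 148, …}.
The first of these with x mod 29 = 0 is 319.

319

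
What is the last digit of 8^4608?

6

Last digits of 8^n: 8, 4, 2, 6 (period 4).
4608 mod 4 = 0, so the last digit matches 8^4 = 6.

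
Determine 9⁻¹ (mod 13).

9·3 = 27 = 2·13 + 1, so 9⁻¹ ≡ 3 (mod 13).

3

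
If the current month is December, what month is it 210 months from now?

Dividing 210 by 12 gives quotient 17 and remainder 6.
December + 6 months → June.

June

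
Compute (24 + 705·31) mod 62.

705·31 = 21855.
21855 − 352·62 = 31, so 21855 ≡ 31 (mod 62).
(24 + 31) mod 62 = 55.

55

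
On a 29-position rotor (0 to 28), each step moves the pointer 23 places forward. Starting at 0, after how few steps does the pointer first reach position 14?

17

23⁻¹ ≡ 24 (mod 29) because 23·24 = 552 = 19·29 + 1.
So x ≡ 24·14 = 336 ≡ 17 (mod 29).
Check: 23·17 = 391 = 13·29 + 14.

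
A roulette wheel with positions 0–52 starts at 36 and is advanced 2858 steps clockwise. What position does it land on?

Dividing 2858 by 53 gives quotient 53 and remainder 49.
(36 + 49) mod 53 = 32.

32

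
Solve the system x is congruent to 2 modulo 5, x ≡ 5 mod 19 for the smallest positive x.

62

x ≡ 2 (mod 5) gives x ∈ {2, 7, 12, 17, 22, 27, 32, 37, …}.
The first of these with x mod 19 = 5 is 62.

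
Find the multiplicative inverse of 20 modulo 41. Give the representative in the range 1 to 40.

20·39 = 780 = 19·41 + 1, so 20⁻¹ ≡ 39 (mod 41).

39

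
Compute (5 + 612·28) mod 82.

3

612·28 = 17136.
Dividing 17136 by 82 gives quotient 208 and remainder 80.
(5 + 80) mod 82 = 3.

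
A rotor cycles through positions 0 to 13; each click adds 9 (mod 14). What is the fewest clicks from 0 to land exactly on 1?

11

14 = 1·9 + 5
9 = 1·5 + 4
5 = 1·4 + 1
4 = 4·1 + 0
Back-substituting gives 9·11 ≡ 1 (mod 14).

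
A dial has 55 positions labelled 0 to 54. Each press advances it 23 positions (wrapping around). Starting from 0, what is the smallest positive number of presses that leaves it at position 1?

23·12 = 276 = 5·55 + 1, so 23⁻¹ ≡ 12 (mod 55).

12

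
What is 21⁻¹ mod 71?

44

21·44 = 924 = 13·71 + 1, so 21⁻¹ ≡ 44 (mod 71).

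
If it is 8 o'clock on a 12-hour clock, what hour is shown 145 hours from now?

Dividing 145 by 12 gives quotient 12 and remainder 1.
8 + 1 → 9 on a 12-hour dial.

9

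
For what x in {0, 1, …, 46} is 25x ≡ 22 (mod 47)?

25⁻¹ ≡ 32 (mod 47) because 25·32 = 800 = 17·47 + 1.
So x ≡ 32·22 = 704 ≡ 46 (mod 47).

46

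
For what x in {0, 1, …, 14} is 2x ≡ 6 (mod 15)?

3

2⁻¹ ≡ 8 (mod 15) because 2·8 = 16 = 1·15 + 1.
Multiplying both sides by 8: x ≡ 8·6 = 48 ≡ 3 (mod 15).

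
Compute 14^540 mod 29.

23

Square-and-reduce mod 29: 14^1≡14, 14^2≡22, 14^4≡20, 14^8≡23, 14^16≡7, 14^32≡20, 14^64≡23, 14^128≡7, 14^256≡20, 14^512≡23.
540 = 4 + 8 + 16 + 512, so 14^540 ≡ 20·23·7·23 ≡ 23 (mod 29).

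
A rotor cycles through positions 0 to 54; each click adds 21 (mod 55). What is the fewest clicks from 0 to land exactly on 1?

21

55 = 2·21 + 13
21 = 1·13 + 8
13 = 1·8 + 5
8 = 1·5 + 3
5 = 1·3 + 2
3 = 1·2 + 1
2 = 2·1 + 0
Back-substituting gives 21·21 ≡ 1 (mod 55).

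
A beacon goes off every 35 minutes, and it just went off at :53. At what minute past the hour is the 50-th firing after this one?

50·35 = 1750.
1750 mod 60 = 10 (since 29·60 = 1740).
(53 + 10) mod 60 = 3.

3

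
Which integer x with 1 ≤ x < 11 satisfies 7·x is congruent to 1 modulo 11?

11 = 1·7 + 4
7 = 1·4 + 3
4 = 1·3 + 1
3 = 3·1 + 0
Back-substituting gives 7·8 ≡ 1 (mod 11).

8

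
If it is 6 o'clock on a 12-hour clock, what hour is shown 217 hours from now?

7

Dividing 217 by 12 gives quotient 18 and remainder 1.
6 + 1 → 7 on a 12-hour dial.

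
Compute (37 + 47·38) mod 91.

47·38 = 1786.
1786 mod 91 = 57 (since 19·91 = 1729).
(37 + 57) mod 91 = 3.

3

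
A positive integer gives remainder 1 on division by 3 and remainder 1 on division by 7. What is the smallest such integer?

1

x ≡ 1 (mod 3) gives x ∈ {1}.
The first of these with x mod 7 = 1 is 1.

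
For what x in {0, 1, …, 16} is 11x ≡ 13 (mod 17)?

12

The inverse of 11 mod 17 is 14 (since 11·14 = 154 ≡ 1).
So x ≡ 14·13 = 182 ≡ 12 (mod 17).
Check: 11·12 = 132 = 7·17 + 13.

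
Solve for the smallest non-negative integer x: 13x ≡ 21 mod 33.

27

The inverse of 13 mod 33 is 28 (since 13·28 = 364 ≡ 1).
Multiplying both sides by 28: x ≡ 28·21 = 588 ≡ 27 (mod 33).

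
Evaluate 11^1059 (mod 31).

23

Successive squares of 11 mod 31: 11^1≡11, 11^2≡28, 11^4≡9, 11^8≡19, 11^16≡20, 11^32≡28, 11^64≡9, 11^128≡19, 11^256≡20, 11^512≡28, 11^1024≡9.
Since 1059 = 1 + 2 + 32 + 1024 in binary, 11^1059 ≡ 11·28·28·9 ≡ 23 (mod 31).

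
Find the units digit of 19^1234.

The units digit of 19^n cycles with period 2: 9, 1, …
1234 leaves remainder 0 on division by 2, so 19^1234 ends in 1.

1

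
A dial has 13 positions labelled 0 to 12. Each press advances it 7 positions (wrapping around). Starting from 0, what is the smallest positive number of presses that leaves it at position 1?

7·2 = 14 = 1·13 + 1, so 7⁻¹ ≡ 2 (mod 13).

2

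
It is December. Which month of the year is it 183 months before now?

183 = 15·12 + 3, so 183 mod 12 = 3.
December − 3 months → September.

September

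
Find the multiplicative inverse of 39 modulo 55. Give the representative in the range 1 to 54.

39·24 = 936 = 17·55 + 1, so 39⁻¹ ≡ 24 (mod 55).

24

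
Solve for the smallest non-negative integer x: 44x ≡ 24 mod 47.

39

44⁻¹ ≡ 31 (mod 47) because 44·31 = 1364 = 29·47 + 1.
Multiplying both sides by 31: x ≡ 31·24 = 744 ≡ 39 (mod 47).
Check: 44·39 = 1716 = 36·47 + 24.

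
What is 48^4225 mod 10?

Last digits of 8^n: 8, 4, 2, 6 (period 4).
4225 mod 4 = 1, so the last digit matches 8^1 = 8.

8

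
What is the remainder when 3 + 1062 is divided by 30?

1062 mod 30 = 12 (since 35·30 = 1050).
(3 + 12) mod 30 = 15.

15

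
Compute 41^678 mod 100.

21

Successive squares of 41 mod 100: 41^1≡41, 41^2≡81, 41^4≡61, 41^8≡21, 41^16≡41, 41^32≡81, 41^64≡61, 41^128≡21, 41^256≡41, 41^512≡81.
Since 678 = 2 + 4 + 32 + 128 + 512 in binary, 41^678 ≡ 81·61·81·21·81 ≡ 21 (mod 100).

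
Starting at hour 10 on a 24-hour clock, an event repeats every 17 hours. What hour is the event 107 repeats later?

5

107·17 = 1819.
1819 = 75·24 + 19, so 1819 mod 24 = 19.
(10 + 19) mod 24 = 5.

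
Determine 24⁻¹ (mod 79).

79 = 3·24 + 7
24 = 3·7 + 3
7 = 2·3 + 1
3 = 3·1 + 0
Back-substituting gives 24·56 ≡ 1 (mod 79).

56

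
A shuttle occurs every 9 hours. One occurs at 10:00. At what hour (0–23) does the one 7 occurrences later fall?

1

7·9 = 63.
63 − 2·24 = 15, so 63 ≡ 15 (mod 24).
(10 + 15) mod 24 = 1.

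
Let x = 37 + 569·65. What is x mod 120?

569·65 = 36985.
36985 mod 120 = 25 (since 308·120 = 36960).
(37 + 25) mod 120 = 62.

62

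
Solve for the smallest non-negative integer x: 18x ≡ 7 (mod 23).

17

18⁻¹ ≡ 9 (mod 23) because 18·9 = 162 = 7·23 + 1.
So x ≡ 9·7 = 63 ≡ 17 (mod 23).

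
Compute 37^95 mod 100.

93

Successive squares of 37 mod 100: 37^1≡37, 37^2≡69, 37^4≡61, 37^8≡21, 37^16≡41, 37^32≡81, 37^64≡61.
95 = 1 + 2 + 4 + 8 + 16 + 64, so 37^95 ≡ 37·69·61·21·41·61 ≡ 93 (mod 100).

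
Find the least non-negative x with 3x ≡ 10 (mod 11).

3⁻¹ ≡ 4 (mod 11) because 3·4 = 12 = 1·11 + 1.
Multiplying both sides by 4: x ≡ 4·10 = 40 ≡ 7 (mod 11).

7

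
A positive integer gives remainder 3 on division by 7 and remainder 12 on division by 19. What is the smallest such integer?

31

x ≡ 3 (mod 7) gives x ∈ {3, 10, 17, 24, 31}.
The first of these with x mod 19 = 12 is 31.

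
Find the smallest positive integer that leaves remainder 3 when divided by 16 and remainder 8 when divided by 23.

307

x ≡ 3 (mod 16) gives x ∈ {3, 19, 35, 51, 67, 83, 99, 115, …}.
The first of these with x mod 23 = 8 is 307.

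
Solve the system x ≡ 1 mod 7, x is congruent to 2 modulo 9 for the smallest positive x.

29

x ≡ 1 (mod 7) gives x ∈ {1, 8, 15, 22, 29}.
The first of these with x mod 9 = 2 is 29.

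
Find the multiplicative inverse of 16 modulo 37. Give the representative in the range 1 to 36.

37 = 2·16 + 5
16 = 3·5 + 1
5 = 5·1 + 0
Back-substituting gives 16·7 ≡ 1 (mod 37).

7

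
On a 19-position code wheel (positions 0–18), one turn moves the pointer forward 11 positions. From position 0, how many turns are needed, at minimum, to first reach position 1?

11·7 = 77 = 4·19 + 1, so 11⁻¹ ≡ 7 (mod 19).

7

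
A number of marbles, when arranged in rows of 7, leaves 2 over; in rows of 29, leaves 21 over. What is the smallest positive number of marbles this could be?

x ≡ 2 (mod 7) gives x ∈ {2, 9, 16, 23, 30, 37, 44, 51, …}.
The first of these with x mod 29 = 21 is 79.

79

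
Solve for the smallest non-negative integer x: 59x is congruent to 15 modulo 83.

59⁻¹ ≡ 38 (mod 83) because 59·38 = 2242 = 27·83 + 1.
Multiplying both sides by 38: x ≡ 38·15 = 570 ≡ 72 (mod 83).

72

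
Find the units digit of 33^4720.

The units digit of 33^n cycles with period 4: 3, 9, 7, 1, …
4720 mod 4 = 0, so the last digit matches 3^4 = 1.

1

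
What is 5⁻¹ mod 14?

3

14 = 2·5 + 4
5 = 1·4 + 1
4 = 4·1 + 0
Back-substituting gives 5·3 ≡ 1 (mod 14).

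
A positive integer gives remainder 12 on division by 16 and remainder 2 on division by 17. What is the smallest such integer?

172

Since 17·1 ≡ 1 (mod 16), take x = 2 + 17·((12−2)·1 mod 16) = 2 + 17·10 = 172.
Check: 172 mod 16 = 12, 172 mod 17 = 2.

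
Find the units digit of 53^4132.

The units digit of 53^n cycles with period 4: 3, 9, 7, 1, …
4132 leaves remainder 0 on division by 4, so 53^4132 ends in 1.

1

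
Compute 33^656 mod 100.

81

Successive squares of 33 mod 100: 33^1≡33, 33^2≡89, 33^4≡21, 33^8≡41, 33^16≡81, 33^32≡61, 33^64≡21, 33^128≡41, 33^256≡81, 33^512≡61.
656 = 16 + 128 + 512, so 33^656 ≡ 81·41·61 ≡ 81 (mod 100).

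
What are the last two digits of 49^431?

Square-and-reduce mod 100: 49^1≡49, 49^2≡1, 49^4≡1, 49^8≡1, 49^16≡1, 49^32≡1, 49^64≡1, 49^128≡1, 49^256≡1.
431 = 1 + 2 + 4 + 8 + 32 + 128 + 256, so 49^431 ≡ 49·1·1·1·1·1·1 ≡ 49 (mod 100).

49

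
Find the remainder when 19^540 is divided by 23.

Square-and-reduce mod 23: 19^1≡19, 19^2≡16, 19^4≡3, 19^8≡9, 19^16≡12, 19^32≡6, 19^64≡13, 19^128≡8, 19^256≡18, 19^512≡2.
540 = 4 + 8 + 16 + 512, so 19^540 ≡ 3·9·12·2 ≡ 4 (mod 23).

4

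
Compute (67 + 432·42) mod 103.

432·42 = 18144.
18144 = 176·103 + 16, so 18144 mod 103 = 16.
(67 + 16) mod 103 = 83.

83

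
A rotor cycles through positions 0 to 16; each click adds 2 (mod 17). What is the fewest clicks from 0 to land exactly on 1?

17 = 8·2 + 1
2 = 2·1 + 0
Back-substituting gives 2·9 ≡ 1 (mod 17).

9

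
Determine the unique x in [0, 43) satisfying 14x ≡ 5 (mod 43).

28

The inverse of 14 mod 43 is 40 (since 14·40 = 560 ≡ 1).
So x ≡ 40·5 = 200 ≡ 28 (mod 43).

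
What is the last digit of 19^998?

The units digit of 19^n cycles with period 2: 9, 1, …
998 mod 2 = 0, so the last digit matches 9^2 = 1.

1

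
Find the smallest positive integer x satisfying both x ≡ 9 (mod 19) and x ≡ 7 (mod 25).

x ≡ 9 (mod 19) gives x ∈ {9, 28, 47, 66, 85, 104, 123, 142, …}.
The first of these with x mod 25 = 7 is 332.

332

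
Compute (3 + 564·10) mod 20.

3

564·10 = 5640.
Dividing 5640 by 20 gives quotient 282 and remainder 0.
(3 + 0) mod 20 = 3.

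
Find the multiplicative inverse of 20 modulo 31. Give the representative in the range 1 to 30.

31 = 1·20 + 11
20 = 1·11 + 9
11 = 1·9 + 2
9 = 4·2 + 1
2 = 2·1 + 0
Back-substituting gives 20·14 ≡ 1 (mod 31).

14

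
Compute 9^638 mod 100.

Square-and-reduce mod 100: 9^1≡9, 9^2≡81, 9^4≡61, 9^8≡21, 9^16≡41, 9^32≡81, 9^64≡61, 9^128≡21, 9^256≡41, 9^512≡81.
Since 638 = 2 + 4 + 8 + 16 + 32 + 64 + 512 in binary, 9^638 ≡ 81·61·21·41·81·61·81 ≡ 21 (mod 100).

21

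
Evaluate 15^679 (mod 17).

8

Square-and-reduce mod 17: 15^1≡15, 15^2≡4, 15^4≡16, 15^8≡1, 15^16≡1, 15^32≡1, 15^64≡1, 15^128≡1, 15^256≡1, 15^512≡1.
Since 679 = 1 + 2 + 4 + 32 + 128 + 512 in binary, 15^679 ≡ 15·4·16·1·1·1 ≡ 8 (mod 17).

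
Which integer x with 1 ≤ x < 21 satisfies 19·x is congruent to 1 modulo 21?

10

19·10 = 190 = 9·21 + 1, so 19⁻¹ ≡ 10 (mod 21).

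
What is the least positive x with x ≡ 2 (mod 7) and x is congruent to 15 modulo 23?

107

Since 23·4 ≡ 1 (mod 7), take x = 15 + 23·((2−15)·4 mod 7) = 15 + 23·4 = 107.
Check: 107 mod 7 = 2, 107 mod 23 = 15.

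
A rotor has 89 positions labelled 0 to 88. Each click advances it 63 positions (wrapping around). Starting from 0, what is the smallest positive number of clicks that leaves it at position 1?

65

63·65 = 4095 = 46·89 + 1, so 63⁻¹ ≡ 65 (mod 89).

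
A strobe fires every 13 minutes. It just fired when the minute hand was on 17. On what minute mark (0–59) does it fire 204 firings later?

204·13 = 2652.
2652 mod 60 = 12 (since 44·60 = 2640).
(17 + 12) mod 60 = 29.

29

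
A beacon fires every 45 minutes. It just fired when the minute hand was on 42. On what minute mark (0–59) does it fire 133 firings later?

27

133·45 = 5985.
5985 = 99·60 + 45, so 5985 mod 60 = 45.
(42 + 45) mod 60 = 27.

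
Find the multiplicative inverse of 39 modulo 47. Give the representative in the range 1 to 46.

39·41 = 1599 = 34·47 + 1, so 39⁻¹ ≡ 41 (mod 47).

41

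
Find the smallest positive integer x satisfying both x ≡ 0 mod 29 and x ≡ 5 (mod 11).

203

x ≡ 5 (mod 11) gives x ∈ {5, 16, 27, 38, 49, 60, 71, 82, …}.
The first of these with x mod 29 = 0 is 203.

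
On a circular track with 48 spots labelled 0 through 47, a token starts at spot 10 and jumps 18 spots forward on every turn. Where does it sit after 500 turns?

34

500·18 = 9000.
9000 mod 48 = 24 (since 187·48 = 8976).
(10 + 24) mod 48 = 34.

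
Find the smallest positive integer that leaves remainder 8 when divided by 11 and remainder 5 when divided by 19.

Since 19·7 ≡ 1 (mod 11), take x = 5 + 19·((8−5)·7 mod 11) = 5 + 19·10 = 195.
Check: 195 mod 11 = 8, 195 mod 19 = 5.

195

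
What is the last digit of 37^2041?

7

Powers of 7 mod 10 repeat with period 4: 7, 9, 3, 1.
2041 leaves remainder 1 on division by 4, so 37^2041 ends in 7.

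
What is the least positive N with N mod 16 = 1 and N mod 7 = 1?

Since 7·7 ≡ 1 (mod 16), take x = 1 + 7·((1−1)·7 mod 16) = 1 + 7·0 = 1.
Check: 1 mod 16 = 1, 1 mod 7 = 1.

1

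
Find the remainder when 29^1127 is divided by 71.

By repeated squaring mod 71: 29^1≡29, 29^2≡60, 29^4≡50, 29^8≡15, 29^16≡12, 29^32≡2, 29^64≡4, 29^128≡16, 29^256≡43, 29^512≡3, 29^1024≡9.
Since 1127 = 1 + 2 + 4 + 32 + 64 + 1024 in binary, 29^1127 ≡ 29·60·50·2·4·9 ≡ 25 (mod 71).

25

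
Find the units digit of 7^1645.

7

The units digit of 7^n cycles with period 4: 7, 9, 3, 1, …
1645 leaves remainder 1 on division by 4, so 7^1645 ends in 7.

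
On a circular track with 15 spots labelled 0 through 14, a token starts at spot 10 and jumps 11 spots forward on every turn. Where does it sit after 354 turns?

354·11 = 3894.
3894 mod 15 = 9 (since 259·15 = 3885).
(10 + 9) mod 15 = 4.

4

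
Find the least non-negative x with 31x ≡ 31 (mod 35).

The inverse of 31 mod 35 is 26 (since 31·26 = 806 ≡ 1).
Multiplying both sides by 26: x ≡ 26·31 = 806 ≡ 1 (mod 35).

1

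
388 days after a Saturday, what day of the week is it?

Tuesday

Dividing 388 by 7 gives quotient 55 and remainder 3.
Saturday + 3 days → Tuesday.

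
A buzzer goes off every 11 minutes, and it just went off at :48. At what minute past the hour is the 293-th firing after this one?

293·11 = 3223.
3223 = 53·60 + 43, so 3223 mod 60 = 43.
(48 + 43) mod 60 = 31.

31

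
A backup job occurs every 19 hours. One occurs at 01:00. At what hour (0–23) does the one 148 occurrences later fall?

148·19 = 2812.
Dividing 2812 by 24 gives quotient 117 and remainder 4.
(1 + 4) mod 24 = 5.

5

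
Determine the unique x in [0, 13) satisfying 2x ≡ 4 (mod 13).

2⁻¹ ≡ 7 (mod 13) because 2·7 = 14 = 1·13 + 1.
So x ≡ 7·4 = 28 ≡ 2 (mod 13).

2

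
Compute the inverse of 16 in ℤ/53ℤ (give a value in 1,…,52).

53 = 3·16 + 5
16 = 3·5 + 1
5 = 5·1 + 0
Back-substituting gives 16·10 ≡ 1 (mod 53).

10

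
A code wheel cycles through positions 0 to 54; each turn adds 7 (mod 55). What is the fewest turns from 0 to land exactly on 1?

8

55 = 7·7 + 6
7 = 1·6 + 1
6 = 6·1 + 0
Back-substituting gives 7·8 ≡ 1 (mod 55).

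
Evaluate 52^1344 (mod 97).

Successive squares of 52 mod 97: 52^1≡52, 52^2≡85, 52^4≡47, 52^8≡75, 52^16≡96, 52^32≡1, 52^64≡1, 52^128≡1, 52^256≡1, 52^512≡1, 52^1024≡1.
Since 1344 = 64 + 256 + 1024 in binary, 52^1344 ≡ 1·1·1 ≡ 1 (mod 97).

1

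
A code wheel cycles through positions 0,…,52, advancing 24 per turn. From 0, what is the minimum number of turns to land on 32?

19

24⁻¹ ≡ 42 (mod 53) because 24·42 = 1008 = 19·53 + 1.
Multiplying both sides by 42: x ≡ 42·32 = 1344 ≡ 19 (mod 53).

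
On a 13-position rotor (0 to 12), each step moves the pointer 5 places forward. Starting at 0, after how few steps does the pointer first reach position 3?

11

5⁻¹ ≡ 8 (mod 13) because 5·8 = 40 = 3·13 + 1.
So x ≡ 8·3 = 24 ≡ 11 (mod 13).
Check: 5·11 = 55 = 4·13 + 3.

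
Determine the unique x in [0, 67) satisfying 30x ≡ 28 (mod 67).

The inverse of 30 mod 67 is 38 (since 30·38 = 1140 ≡ 1).
So x ≡ 38·28 = 1064 ≡ 59 (mod 67).
Check: 30·59 = 1770 = 26·67 + 28.

59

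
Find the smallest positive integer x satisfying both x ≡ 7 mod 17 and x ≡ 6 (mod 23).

x ≡ 7 (mod 17) gives x ∈ {7, 24, 41, 58, 75}.
The first of these with x mod 23 = 6 is 75.

75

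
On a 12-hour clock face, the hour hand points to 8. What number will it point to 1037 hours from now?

1

1037 − 86·12 = 5, so 1037 ≡ 5 (mod 12).
8 + 5 → 1 on a 12-hour dial.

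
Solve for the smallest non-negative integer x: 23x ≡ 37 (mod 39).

5

23⁻¹ ≡ 17 (mod 39) because 23·17 = 391 = 10·39 + 1.
So x ≡ 17·37 = 629 ≡ 5 (mod 39).
Check: 23·5 = 115 = 2·39 + 37.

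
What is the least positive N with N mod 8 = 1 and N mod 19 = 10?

Since 19·3 ≡ 1 (mod 8), take x = 10 + 19·((1−10)·3 mod 8) = 10 + 19·5 = 105.
Check: 105 mod 8 = 1, 105 mod 19 = 10.

105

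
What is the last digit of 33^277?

The units digit of 33^n cycles with period 4: 3, 9, 7, 1, …
277 mod 4 = 1, so the last digit matches 3^1 = 3.

3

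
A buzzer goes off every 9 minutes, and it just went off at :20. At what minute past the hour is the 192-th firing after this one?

192·9 = 1728.
1728 mod 60 = 48 (since 28·60 = 1680).
(20 + 48) mod 60 = 8.

8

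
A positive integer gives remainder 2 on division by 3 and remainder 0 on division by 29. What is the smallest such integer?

29

Since 29·2 ≡ 1 (mod 3), take x = 0 + 29·((2−0)·2 mod 3) = 0 + 29·1 = 29.
Check: 29 mod 3 = 2, 29 mod 29 = 0.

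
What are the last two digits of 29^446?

Square-and-reduce mod 100: 29^1≡29, 29^2≡41, 29^4≡81, 29^8≡61, 29^16≡21, 29^32≡41, 29^64≡81, 29^128≡61, 29^256≡21.
446 = 2 + 4 + 8 + 16 + 32 + 128 + 256, so 29^446 ≡ 41·81·61·21·41·61·21 ≡ 21 (mod 100).

21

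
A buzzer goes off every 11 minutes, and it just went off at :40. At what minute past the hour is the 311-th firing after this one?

41

311·11 = 3421.
Dividing 3421 by 60 gives quotient 57 and remainder 1.
(40 + 1) mod 60 = 41.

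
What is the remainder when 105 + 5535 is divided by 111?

5535 − 49·111 = 96, so 5535 ≡ 96 (mod 111).
(105 + 96) mod 111 = 90.

90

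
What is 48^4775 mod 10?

Powers of 8 mod 10 repeat with period 4: 8, 4, 2, 6.
4775 leaves remainder 3 on division by 4, so 48^4775 ends in 2.

2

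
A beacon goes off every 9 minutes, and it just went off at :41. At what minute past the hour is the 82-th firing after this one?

82·9 = 738.
738 mod 60 = 18 (since 12·60 = 720).
(41 + 18) mod 60 = 59.

59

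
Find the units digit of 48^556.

6

Powers of 8 mod 10 repeat with period 4: 8, 4, 2, 6.
556 leaves remainder 0 on division by 4, so 48^556 ends in 6.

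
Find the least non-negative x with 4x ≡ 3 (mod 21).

The inverse of 4 mod 21 is 16 (since 4·16 = 64 ≡ 1).
So x ≡ 16·3 = 48 ≡ 6 (mod 21).

6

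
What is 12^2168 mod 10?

6

Powers of 2 mod 10 repeat with period 4: 2, 4, 8, 6.
2168 mod 4 = 0, so the last digit matches 2^4 = 6.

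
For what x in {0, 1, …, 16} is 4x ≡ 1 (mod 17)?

13

The inverse of 4 mod 17 is 13 (since 4·13 = 52 ≡ 1).
So x ≡ 13·1 = 13 ≡ 13 (mod 17).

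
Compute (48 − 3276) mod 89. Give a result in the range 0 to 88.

Dividing 3276 by 89 gives quotient 36 and remainder 72.
(48 − 72) mod 89 = 65.

65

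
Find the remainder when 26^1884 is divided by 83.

7

Square-and-reduce mod 83: 26^1≡26, 26^2≡12, 26^4≡61, 26^8≡69, 26^16≡30, 26^32≡70, 26^64≡3, 26^128≡9, 26^256≡81, 26^512≡4, 26^1024≡16.
Since 1884 = 4 + 8 + 16 + 64 + 256 + 512 + 1024 in binary, 26^1884 ≡ 61·69·30·3·81·4·16 ≡ 7 (mod 83).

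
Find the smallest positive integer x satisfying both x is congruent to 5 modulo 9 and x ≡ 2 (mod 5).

x ≡ 2 (mod 5) gives x ∈ {2, 7, 12, 17, 22, 27, 32}.
The first of these with x mod 9 = 5 is 32.

32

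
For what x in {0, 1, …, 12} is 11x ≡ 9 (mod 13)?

2

11⁻¹ ≡ 6 (mod 13) because 11·6 = 66 = 5·13 + 1.
So x ≡ 6·9 = 54 ≡ 2 (mod 13).
Check: 11·2 = 22 = 1·13 + 9.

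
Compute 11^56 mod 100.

Square-and-reduce mod 100: 11^1≡11, 11^2≡21, 11^4≡41, 11^8≡81, 11^16≡61, 11^32≡21.
Since 56 = 8 + 16 + 32 in binary, 11^56 ≡ 81·61·21 ≡ 61 (mod 100).

61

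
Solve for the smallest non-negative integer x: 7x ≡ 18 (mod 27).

18

7⁻¹ ≡ 4 (mod 27) because 7·4 = 28 = 1·27 + 1.
So x ≡ 4·18 = 72 ≡ 18 (mod 27).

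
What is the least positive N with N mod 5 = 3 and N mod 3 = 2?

Since 3·2 ≡ 1 (mod 5), take x = 2 + 3·((3−2)·2 mod 5) = 2 + 3·2 = 8.
Check: 8 mod 5 = 3, 8 mod 3 = 2.

8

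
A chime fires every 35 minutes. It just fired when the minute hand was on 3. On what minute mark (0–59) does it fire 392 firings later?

392·35 = 13720.
13720 = 228·60 + 40, so 13720 mod 60 = 40.
(3 + 40) mod 60 = 43.

43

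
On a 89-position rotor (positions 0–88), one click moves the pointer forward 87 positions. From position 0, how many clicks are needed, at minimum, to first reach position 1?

87·44 = 3828 = 43·89 + 1, so 87⁻¹ ≡ 44 (mod 89).

44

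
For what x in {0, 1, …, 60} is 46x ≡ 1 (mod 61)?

46⁻¹ ≡ 4 (mod 61) because 46·4 = 184 = 3·61 + 1.
So x ≡ 4·1 = 4 ≡ 4 (mod 61).

4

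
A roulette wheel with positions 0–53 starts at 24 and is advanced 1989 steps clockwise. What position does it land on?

Dividing 1989 by 54 gives quotient 36 and remainder 45.
(24 + 45) mod 54 = 15.

15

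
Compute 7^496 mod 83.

Successive squares of 7 mod 83: 7^1≡7, 7^2≡49, 7^4≡77, 7^8≡36, 7^16≡51, 7^32≡28, 7^64≡37, 7^128≡41, 7^256≡21.
Since 496 = 16 + 32 + 64 + 128 + 256 in binary, 7^496 ≡ 51·28·37·41·21 ≡ 77 (mod 83).

77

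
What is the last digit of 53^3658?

The units digit of 53^n cycles with period 4: 3, 9, 7, 1, …
3658 mod 4 = 2, so the last digit matches 3^2 = 9.

9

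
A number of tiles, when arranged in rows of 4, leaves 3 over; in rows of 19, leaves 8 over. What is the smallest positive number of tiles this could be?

27

Since 19·3 ≡ 1 (mod 4), take x = 8 + 19·((3−8)·3 mod 4) = 8 + 19·1 = 27.
Check: 27 mod 4 = 3, 27 mod 19 = 8.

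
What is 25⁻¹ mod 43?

43 = 1·25 + 18
25 = 1·18 + 7
18 = 2·7 + 4
7 = 1·4 + 3
4 = 1·3 + 1
3 = 3·1 + 0
Back-substituting gives 25·31 ≡ 1 (mod 43).

31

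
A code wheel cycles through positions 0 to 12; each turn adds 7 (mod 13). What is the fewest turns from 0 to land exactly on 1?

2

7·2 = 14 = 1·13 + 1, so 7⁻¹ ≡ 2 (mod 13).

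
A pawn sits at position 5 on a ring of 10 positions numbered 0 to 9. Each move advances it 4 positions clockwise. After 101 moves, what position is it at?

9

101·4 = 404.
Dividing 404 by 10 gives quotient 40 and remainder 4.
(5 + 4) mod 10 = 9.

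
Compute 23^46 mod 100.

Square-and-reduce mod 100: 23^1≡23, 23^2≡29, 23^4≡41, 23^8≡81, 23^16≡61, 23^32≡21.
46 = 2 + 4 + 8 + 32, so 23^46 ≡ 29·41·81·21 ≡ 89 (mod 100).

89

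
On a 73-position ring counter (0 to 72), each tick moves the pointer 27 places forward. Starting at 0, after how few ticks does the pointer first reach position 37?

27⁻¹ ≡ 46 (mod 73) because 27·46 = 1242 = 17·73 + 1.
Multiplying both sides by 46: x ≡ 46·37 = 1702 ≡ 23 (mod 73).

23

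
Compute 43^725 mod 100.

43

By repeated squaring mod 100: 43^1≡43, 43^2≡49, 43^4≡1, 43^8≡1, 43^16≡1, 43^32≡1, 43^64≡1, 43^128≡1, 43^256≡1, 43^512≡1.
Since 725 = 1 + 4 + 16 + 64 + 128 + 512 in binary, 43^725 ≡ 43·1·1·1·1·1 ≡ 43 (mod 100).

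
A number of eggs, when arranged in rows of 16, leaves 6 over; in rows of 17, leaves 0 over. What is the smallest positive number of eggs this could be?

x ≡ 6 (mod 16) gives x ∈ {6, 22, 38, 54, 70, 86, 102}.
The first of these with x mod 17 = 0 is 102.

102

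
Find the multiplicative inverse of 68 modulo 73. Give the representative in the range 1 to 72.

73 = 1·68 + 5
68 = 13·5 + 3
5 = 1·3 + 2
3 = 1·2 + 1
2 = 2·1 + 0
Back-substituting gives 68·29 ≡ 1 (mod 73).

29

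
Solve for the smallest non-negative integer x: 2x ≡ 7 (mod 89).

48

The inverse of 2 mod 89 is 45 (since 2·45 = 90 ≡ 1).
Multiplying both sides by 45: x ≡ 45·7 = 315 ≡ 48 (mod 89).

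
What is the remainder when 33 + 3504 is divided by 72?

9

3504 mod 72 = 48 (since 48·72 = 3456).
(33 + 48) mod 72 = 9.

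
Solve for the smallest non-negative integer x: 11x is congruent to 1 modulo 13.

6

The inverse of 11 mod 13 is 6 (since 11·6 = 66 ≡ 1).
So x ≡ 6·1 = 6 ≡ 6 (mod 13).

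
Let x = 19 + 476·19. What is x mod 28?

476·19 = 9044.
9044 − 323·28 = 0, so 9044 ≡ 0 (mod 28).
(19 + 0) mod 28 = 19.

19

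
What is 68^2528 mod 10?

6

Powers of 8 mod 10 repeat with period 4: 8, 4, 2, 6.
2528 mod 4 = 0, so the last digit matches 8^4 = 6.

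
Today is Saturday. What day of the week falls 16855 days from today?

16855 = 2407·7 + 6, so 16855 mod 7 = 6.
Saturday + 6 days → Friday.

Friday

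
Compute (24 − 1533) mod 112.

Dividing 1533 by 112 gives quotient 13 and remainder 77.
(24 − 77) mod 112 = 59.

59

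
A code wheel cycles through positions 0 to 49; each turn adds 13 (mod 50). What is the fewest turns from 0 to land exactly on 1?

27

50 = 3·13 + 11
13 = 1·11 + 2
11 = 5·2 + 1
2 = 2·1 + 0
Back-substituting gives 13·27 ≡ 1 (mod 50).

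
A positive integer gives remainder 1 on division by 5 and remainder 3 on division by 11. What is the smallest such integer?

x ≡ 1 (mod 5) gives x ∈ {1, 6, 11, 16, 21, 26, 31, 36}.
The first of these with x mod 11 = 3 is 36.

36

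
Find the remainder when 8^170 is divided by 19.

7

By repeated squaring mod 19: 8^1≡8, 8^2≡7, 8^4≡11, 8^8≡7, 8^16≡11, 8^32≡7, 8^64≡11, 8^128≡7.
Since 170 = 2 + 8 + 32 + 128 in binary, 8^170 ≡ 7·7·7·7 ≡ 7 (mod 19).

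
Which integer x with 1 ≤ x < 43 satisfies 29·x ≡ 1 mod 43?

43 = 1·29 + 14
29 = 2·14 + 1
14 = 14·1 + 0
Back-substituting gives 29·3 ≡ 1 (mod 43).

3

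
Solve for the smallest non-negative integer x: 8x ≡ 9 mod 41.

37

The inverse of 8 mod 41 is 36 (since 8·36 = 288 ≡ 1).
So x ≡ 36·9 = 324 ≡ 37 (mod 41).
Check: 8·37 = 296 = 7·41 + 9.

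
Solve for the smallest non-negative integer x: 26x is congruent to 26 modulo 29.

1

The inverse of 26 mod 29 is 19 (since 26·19 = 494 ≡ 1).
So x ≡ 19·26 = 494 ≡ 1 (mod 29).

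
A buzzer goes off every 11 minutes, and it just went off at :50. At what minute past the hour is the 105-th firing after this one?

5

105·11 = 1155.
1155 − 19·60 = 15, so 1155 ≡ 15 (mod 60).
(50 + 15) mod 60 = 5.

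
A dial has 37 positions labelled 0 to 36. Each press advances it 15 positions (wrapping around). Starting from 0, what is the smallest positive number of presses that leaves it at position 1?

5

37 = 2·15 + 7
15 = 2·7 + 1
7 = 7·1 + 0
Back-substituting gives 15·5 ≡ 1 (mod 37).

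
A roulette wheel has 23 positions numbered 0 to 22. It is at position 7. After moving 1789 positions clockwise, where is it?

Dividing 1789 by 23 gives quotient 77 and remainder 18.
(7 + 18) mod 23 = 2.

2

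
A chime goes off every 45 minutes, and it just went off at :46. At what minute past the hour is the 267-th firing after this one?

267·45 = 12015.
12015 = 200·60 + 15, so 12015 mod 60 = 15.
(46 + 15) mod 60 = 1.

1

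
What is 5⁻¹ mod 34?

7

34 = 6·5 + 4
5 = 1·4 + 1
4 = 4·1 + 0
Back-substituting gives 5·7 ≡ 1 (mod 34).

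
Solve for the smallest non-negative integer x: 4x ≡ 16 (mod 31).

4⁻¹ ≡ 8 (mod 31) because 4·8 = 32 = 1·31 + 1.
Multiplying both sides by 8: x ≡ 8·16 = 128 ≡ 4 (mod 31).
Check: 4·4 = 16 = 0·31 + 16.

4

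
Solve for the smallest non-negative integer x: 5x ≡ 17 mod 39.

The inverse of 5 mod 39 is 8 (since 5·8 = 40 ≡ 1).
Multiplying both sides by 8: x ≡ 8·17 = 136 ≡ 19 (mod 39).
Check: 5·19 = 95 = 2·39 + 17.

19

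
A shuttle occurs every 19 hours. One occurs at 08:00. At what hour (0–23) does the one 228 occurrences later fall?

20

228·19 = 4332.
Dividing 4332 by 24 gives quotient 180 and remainder 12.
(8 + 12) mod 24 = 20.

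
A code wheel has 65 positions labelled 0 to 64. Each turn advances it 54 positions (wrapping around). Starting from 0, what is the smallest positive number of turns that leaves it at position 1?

59

54·59 = 3186 = 49·65 + 1, so 54⁻¹ ≡ 59 (mod 65).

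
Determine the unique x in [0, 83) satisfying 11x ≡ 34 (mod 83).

71

The inverse of 11 mod 83 is 68 (since 11·68 = 748 ≡ 1).
Multiplying both sides by 68: x ≡ 68·34 = 2312 ≡ 71 (mod 83).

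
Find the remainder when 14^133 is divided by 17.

Successive squares of 14 mod 17: 14^1≡14, 14^2≡9, 14^4≡13, 14^8≡16, 14^16≡1, 14^32≡1, 14^64≡1, 14^128≡1.
Since 133 = 1 + 4 + 128 in binary, 14^133 ≡ 14·13·1 ≡ 12 (mod 17).

12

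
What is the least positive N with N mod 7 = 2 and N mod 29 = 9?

9

x ≡ 2 (mod 7) gives x ∈ {2, 9}.
The first of these with x mod 29 = 9 is 9.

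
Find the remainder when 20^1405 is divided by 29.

Successive squares of 20 mod 29: 20^1≡20, 20^2≡23, 20^4≡7, 20^8≡20, 20^16≡23, 20^32≡7, 20^64≡20, 20^128≡23, 20^256≡7, 20^512≡20, 20^1024≡23.
Since 1405 = 1 + 4 + 8 + 16 + 32 + 64 + 256 + 1024 in binary, 20^1405 ≡ 20·7·20·23·7·20·7·23 ≡ 24 (mod 29).

24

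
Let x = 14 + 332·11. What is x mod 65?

332·11 = 3652.
3652 = 56·65 + 12, so 3652 mod 65 = 12.
(14 + 12) mod 65 = 26.

26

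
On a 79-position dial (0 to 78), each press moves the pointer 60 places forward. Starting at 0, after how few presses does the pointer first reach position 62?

The inverse of 60 mod 79 is 54 (since 60·54 = 3240 ≡ 1).
So x ≡ 54·62 = 3348 ≡ 30 (mod 79).

30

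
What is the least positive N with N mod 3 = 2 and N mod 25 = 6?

x ≡ 2 (mod 3) gives x ∈ {2, 5, 8, 11, 14, 17, 20, 23, …}.
The first of these with x mod 25 = 6 is 56.

56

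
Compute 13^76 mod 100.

41

Successive squares of 13 mod 100: 13^1≡13, 13^2≡69, 13^4≡61, 13^8≡21, 13^16≡41, 13^32≡81, 13^64≡61.
Since 76 = 4 + 8 + 64 in binary, 13^76 ≡ 61·21·61 ≡ 41 (mod 100).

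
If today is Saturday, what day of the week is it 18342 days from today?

Monday

18342 = 2620·7 + 2, so 18342 mod 7 = 2.
Saturday + 2 days → Monday.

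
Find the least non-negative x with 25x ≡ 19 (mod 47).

25⁻¹ ≡ 32 (mod 47) because 25·32 = 800 = 17·47 + 1.
Multiplying both sides by 32: x ≡ 32·19 = 608 ≡ 44 (mod 47).

44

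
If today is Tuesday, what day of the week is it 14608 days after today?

14608 − 2086·7 = 6, so 14608 ≡ 6 (mod 7).
Tuesday + 6 days → Monday.

Monday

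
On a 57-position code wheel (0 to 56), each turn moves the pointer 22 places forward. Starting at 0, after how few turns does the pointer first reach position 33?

30

The inverse of 22 mod 57 is 13 (since 22·13 = 286 ≡ 1).
So x ≡ 13·33 = 429 ≡ 30 (mod 57).
Check: 22·30 = 660 = 11·57 + 33.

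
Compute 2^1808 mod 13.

Successive squares of 2 mod 13: 2^1≡2, 2^2≡4, 2^4≡3, 2^8≡9, 2^16≡3, 2^32≡9, 2^64≡3, 2^128≡9, 2^256≡3, 2^512≡9, 2^1024≡3.
1808 = 16 + 256 + 512 + 1024, so 2^1808 ≡ 3·3·9·3 ≡ 9 (mod 13).

9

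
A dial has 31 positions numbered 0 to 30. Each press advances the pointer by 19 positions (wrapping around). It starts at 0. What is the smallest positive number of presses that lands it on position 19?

The inverse of 19 mod 31 is 18 (since 19·18 = 342 ≡ 1).
Multiplying both sides by 18: x ≡ 18·19 = 342 ≡ 1 (mod 31).
Check: 19·1 = 19 = 0·31 + 19.

1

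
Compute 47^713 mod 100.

27

Successive squares of 47 mod 100: 47^1≡47, 47^2≡9, 47^4≡81, 47^8≡61, 47^16≡21, 47^32≡41, 47^64≡81, 47^128≡61, 47^256≡21, 47^512≡41.
Since 713 = 1 + 8 + 64 + 128 + 512 in binary, 47^713 ≡ 47·61·81·61·41 ≡ 27 (mod 100).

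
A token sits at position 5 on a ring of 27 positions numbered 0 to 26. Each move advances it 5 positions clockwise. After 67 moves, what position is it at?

67·5 = 335.
335 mod 27 = 11 (since 12·27 = 324).
(5 + 11) mod 27 = 16.

16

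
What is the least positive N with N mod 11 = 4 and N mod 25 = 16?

x ≡ 4 (mod 11) gives x ∈ {4, 15, 26, 37, 48, 59, 70, 81, …}.
The first of these with x mod 25 = 16 is 191.

191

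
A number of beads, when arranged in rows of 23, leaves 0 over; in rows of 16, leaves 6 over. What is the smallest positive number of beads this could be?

Since 16·13 ≡ 1 (mod 23), take x = 6 + 16·((0−6)·13 mod 23) = 6 + 16·14 = 230.
Check: 230 mod 23 = 0, 230 mod 16 = 6.

230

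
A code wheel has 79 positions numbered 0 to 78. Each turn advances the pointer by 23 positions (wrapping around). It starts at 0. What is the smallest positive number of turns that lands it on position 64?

44

23⁻¹ ≡ 55 (mod 79) because 23·55 = 1265 = 16·79 + 1.
Multiplying both sides by 55: x ≡ 55·64 = 3520 ≡ 44 (mod 79).
Check: 23·44 = 1012 = 12·79 + 64.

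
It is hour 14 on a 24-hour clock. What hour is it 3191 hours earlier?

Dividing 3191 by 24 gives quotient 132 and remainder 23.
(14 − 23) mod 24 = 15.

15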